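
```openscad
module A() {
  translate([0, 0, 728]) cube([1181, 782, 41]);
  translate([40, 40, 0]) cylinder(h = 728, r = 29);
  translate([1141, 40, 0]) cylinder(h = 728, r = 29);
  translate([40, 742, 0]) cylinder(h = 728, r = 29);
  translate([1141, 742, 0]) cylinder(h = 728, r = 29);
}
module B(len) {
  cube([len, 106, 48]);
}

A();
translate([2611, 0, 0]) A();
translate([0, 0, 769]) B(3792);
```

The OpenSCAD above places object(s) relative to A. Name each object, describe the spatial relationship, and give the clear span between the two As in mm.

A is a table. B is a beam. A beam spans the tops of two tables. The clear span between the two tables is 1430 mm.

Second table starts at x = 2611; first ends at x = 1181; clear span = 2611 − 1181 = 1430 mm.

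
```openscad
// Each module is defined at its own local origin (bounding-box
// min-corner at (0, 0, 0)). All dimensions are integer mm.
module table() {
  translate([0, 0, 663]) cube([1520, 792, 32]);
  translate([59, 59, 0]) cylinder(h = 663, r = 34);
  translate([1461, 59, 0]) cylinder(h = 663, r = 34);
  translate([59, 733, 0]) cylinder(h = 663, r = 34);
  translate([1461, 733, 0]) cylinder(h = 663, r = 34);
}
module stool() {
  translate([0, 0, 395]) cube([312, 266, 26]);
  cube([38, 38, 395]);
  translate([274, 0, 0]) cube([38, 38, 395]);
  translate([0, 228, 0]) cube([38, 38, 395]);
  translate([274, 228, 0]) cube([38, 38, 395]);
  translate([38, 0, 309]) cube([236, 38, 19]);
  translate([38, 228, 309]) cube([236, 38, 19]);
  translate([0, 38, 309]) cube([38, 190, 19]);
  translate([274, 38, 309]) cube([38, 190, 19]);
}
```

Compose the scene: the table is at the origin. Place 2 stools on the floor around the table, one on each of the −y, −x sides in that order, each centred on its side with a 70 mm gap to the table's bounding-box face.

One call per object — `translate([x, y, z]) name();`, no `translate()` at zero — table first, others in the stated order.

table();
translate([604, -336, 0]) stool();
translate([-382, 263, 0]) stool();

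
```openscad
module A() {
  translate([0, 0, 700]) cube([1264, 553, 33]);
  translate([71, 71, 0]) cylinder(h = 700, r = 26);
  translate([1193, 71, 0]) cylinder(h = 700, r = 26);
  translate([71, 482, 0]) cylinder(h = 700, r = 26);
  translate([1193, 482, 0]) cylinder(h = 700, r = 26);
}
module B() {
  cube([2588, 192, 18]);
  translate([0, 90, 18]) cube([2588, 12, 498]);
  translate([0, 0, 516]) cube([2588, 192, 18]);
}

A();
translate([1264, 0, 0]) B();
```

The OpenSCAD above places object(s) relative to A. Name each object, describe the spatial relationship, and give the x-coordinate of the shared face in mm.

The table's +x face and the I-beam's −x face are both at x = 1264 mm.

A is a table. B is an I-beam. The I-beam is against the table's +x side, with their −y faces flush. The x-coordinate of the shared face is 1264 mm.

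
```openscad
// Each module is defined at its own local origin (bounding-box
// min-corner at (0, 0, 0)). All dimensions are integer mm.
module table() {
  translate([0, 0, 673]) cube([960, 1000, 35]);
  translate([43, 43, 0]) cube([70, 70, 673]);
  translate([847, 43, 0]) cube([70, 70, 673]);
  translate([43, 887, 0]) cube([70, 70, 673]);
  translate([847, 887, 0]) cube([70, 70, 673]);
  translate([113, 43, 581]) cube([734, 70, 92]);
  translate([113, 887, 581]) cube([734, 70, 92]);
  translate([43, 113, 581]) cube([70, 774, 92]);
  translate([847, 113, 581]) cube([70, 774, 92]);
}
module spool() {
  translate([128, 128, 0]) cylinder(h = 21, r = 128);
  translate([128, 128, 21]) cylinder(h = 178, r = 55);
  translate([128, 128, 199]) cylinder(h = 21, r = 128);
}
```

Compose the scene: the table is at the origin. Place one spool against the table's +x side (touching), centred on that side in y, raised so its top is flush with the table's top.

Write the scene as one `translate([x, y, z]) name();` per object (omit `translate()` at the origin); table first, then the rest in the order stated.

table();
translate([960, 372, 488]) spool();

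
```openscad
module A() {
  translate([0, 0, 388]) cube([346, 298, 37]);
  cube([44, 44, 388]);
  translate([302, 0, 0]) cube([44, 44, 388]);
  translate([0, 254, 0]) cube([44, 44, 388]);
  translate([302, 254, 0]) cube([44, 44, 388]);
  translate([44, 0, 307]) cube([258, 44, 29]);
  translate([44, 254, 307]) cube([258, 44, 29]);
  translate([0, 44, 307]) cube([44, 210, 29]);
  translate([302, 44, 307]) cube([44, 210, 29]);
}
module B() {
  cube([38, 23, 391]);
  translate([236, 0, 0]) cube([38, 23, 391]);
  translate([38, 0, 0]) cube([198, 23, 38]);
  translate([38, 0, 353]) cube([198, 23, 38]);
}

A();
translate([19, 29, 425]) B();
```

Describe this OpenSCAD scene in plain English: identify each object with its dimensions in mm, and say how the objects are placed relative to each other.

A is a four-legged stool. The seat is a 346×298×37 mm slab whose top surface is at z = 425 mm; four square legs, each 44×44 mm in cross-section, run from the floor (z = 0) to the underside of the seat, each flush with a corner of the seat. Four stretchers, 44 mm wide and 29 mm tall, connect adjacent legs with their undersides at z = 307 mm, each running between the inner faces of the legs it joins and aligned with the legs' outer faces on the other axis.

B is a picture frame with a 198×315 mm rectangular opening (x by z) and a uniform 38 mm border on every side. Frame depth is 23 mm along y. It is built from two vertical stiles running the full outside height and two horizontal rails spanning the gap between the stiles.

The picture frame is on top of the stool.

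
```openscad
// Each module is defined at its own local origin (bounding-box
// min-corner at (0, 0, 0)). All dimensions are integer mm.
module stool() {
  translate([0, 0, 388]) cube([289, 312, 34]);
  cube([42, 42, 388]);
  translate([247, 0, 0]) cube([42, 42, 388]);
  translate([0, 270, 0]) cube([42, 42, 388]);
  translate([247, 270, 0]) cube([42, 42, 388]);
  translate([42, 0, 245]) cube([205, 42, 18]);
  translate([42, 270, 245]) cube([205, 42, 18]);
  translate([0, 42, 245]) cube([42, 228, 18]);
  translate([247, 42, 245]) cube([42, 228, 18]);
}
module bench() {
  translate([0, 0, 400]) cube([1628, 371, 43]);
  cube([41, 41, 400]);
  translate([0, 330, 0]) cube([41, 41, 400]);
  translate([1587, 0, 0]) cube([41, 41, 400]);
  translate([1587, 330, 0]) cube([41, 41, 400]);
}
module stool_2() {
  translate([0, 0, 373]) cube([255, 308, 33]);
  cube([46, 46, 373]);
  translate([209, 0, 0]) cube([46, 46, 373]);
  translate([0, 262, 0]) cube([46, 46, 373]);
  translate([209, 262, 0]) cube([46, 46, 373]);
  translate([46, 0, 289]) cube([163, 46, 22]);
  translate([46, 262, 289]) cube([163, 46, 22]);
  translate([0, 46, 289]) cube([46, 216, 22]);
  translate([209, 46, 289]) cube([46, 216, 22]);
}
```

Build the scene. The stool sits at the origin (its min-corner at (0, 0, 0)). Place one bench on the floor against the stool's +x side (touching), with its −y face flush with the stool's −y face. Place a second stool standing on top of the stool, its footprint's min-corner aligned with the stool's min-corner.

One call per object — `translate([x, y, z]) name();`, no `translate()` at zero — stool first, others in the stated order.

stool();
translate([289, 0, 0]) bench();
translate([0, 0, 422]) stool_2();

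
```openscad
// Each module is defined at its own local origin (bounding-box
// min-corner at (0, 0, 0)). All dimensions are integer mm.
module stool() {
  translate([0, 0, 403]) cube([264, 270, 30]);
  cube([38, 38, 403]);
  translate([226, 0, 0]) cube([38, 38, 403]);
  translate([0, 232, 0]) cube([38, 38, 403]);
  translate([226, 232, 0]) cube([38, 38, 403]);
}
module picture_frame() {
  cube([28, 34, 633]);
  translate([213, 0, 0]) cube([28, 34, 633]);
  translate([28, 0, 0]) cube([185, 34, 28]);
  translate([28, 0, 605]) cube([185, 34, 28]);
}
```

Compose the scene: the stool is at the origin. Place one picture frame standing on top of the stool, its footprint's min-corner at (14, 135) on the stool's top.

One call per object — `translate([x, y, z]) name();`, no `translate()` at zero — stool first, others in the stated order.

stool();
translate([14, 135, 433]) picture_frame();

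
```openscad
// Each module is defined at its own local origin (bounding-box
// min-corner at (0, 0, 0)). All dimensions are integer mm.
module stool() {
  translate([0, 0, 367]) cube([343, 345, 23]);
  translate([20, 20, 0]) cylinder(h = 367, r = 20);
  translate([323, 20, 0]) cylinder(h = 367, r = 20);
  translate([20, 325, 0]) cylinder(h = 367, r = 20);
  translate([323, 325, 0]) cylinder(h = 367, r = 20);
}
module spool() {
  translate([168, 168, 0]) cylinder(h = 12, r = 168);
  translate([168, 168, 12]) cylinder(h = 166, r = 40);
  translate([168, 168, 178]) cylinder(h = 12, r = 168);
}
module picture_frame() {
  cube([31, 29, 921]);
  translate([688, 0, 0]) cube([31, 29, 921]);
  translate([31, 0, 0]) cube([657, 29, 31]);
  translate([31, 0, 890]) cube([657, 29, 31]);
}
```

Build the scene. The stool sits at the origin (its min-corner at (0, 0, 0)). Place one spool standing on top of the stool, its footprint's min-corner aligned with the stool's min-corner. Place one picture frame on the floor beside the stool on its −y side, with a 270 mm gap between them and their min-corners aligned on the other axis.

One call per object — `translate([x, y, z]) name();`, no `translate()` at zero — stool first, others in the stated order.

stool();
translate([0, 0, 390]) spool();
translate([0, -299, 0]) picture_frame();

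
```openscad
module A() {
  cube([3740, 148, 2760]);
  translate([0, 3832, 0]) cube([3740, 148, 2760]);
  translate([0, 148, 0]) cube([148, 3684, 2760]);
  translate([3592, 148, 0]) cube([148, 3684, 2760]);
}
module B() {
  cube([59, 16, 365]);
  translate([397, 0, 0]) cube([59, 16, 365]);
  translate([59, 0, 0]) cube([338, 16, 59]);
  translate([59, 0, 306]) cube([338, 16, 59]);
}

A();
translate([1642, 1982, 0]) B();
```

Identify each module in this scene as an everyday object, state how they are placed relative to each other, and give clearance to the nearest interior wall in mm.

Clearances: x = 1494, y = 1834; minimum 1494 mm.

A is a house frame. B is a picture frame. The picture frame sits inside the house frame, centred. The clearance to the nearest interior wall is 1494 mm.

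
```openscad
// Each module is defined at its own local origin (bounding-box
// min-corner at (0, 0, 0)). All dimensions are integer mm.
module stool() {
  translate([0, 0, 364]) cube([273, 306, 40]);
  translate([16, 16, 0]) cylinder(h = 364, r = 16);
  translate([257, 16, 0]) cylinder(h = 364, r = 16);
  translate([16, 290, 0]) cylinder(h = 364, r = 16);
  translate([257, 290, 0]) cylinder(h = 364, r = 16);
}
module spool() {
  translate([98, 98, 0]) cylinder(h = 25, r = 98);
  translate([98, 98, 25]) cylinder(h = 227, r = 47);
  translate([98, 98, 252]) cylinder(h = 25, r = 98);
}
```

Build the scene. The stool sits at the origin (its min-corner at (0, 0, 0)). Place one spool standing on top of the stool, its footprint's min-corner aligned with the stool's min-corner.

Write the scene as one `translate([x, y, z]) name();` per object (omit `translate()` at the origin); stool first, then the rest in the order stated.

stool();
translate([0, 0, 404]) spool();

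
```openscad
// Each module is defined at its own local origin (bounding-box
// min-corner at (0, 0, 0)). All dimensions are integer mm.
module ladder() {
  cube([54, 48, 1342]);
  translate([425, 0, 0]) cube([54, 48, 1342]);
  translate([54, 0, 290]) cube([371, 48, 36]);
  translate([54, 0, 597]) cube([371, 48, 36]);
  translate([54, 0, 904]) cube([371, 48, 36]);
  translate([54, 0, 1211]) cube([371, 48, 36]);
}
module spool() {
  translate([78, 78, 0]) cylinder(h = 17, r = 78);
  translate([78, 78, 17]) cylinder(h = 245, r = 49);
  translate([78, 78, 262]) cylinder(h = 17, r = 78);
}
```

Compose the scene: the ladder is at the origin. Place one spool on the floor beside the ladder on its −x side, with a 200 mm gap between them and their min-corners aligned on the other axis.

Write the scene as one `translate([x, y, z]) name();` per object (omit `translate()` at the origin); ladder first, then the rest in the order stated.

ladder();
translate([-356, 0, 0]) spool();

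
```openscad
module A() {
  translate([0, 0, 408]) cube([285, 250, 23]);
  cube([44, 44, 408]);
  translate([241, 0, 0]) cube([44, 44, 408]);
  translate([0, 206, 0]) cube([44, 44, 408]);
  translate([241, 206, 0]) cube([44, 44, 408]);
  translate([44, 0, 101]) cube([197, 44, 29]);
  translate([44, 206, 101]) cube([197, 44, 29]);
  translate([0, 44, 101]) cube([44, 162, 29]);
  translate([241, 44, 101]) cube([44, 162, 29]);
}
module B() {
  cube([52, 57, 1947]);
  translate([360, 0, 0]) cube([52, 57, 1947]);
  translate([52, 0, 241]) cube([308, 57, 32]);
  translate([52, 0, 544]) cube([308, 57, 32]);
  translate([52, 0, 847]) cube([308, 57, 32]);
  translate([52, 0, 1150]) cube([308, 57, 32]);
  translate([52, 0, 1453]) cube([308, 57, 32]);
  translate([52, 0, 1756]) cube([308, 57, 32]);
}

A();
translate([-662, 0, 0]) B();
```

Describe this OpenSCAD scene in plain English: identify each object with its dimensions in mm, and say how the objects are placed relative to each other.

A is a four-legged stool. The seat is a 285×250×23 mm slab whose top surface is at z = 431 mm; four square legs, each 44×44 mm in cross-section, run from the floor (z = 0) to the underside of the seat, each flush with a corner of the seat. Four stretchers, 44 mm wide and 29 mm tall, connect adjacent legs with their undersides at z = 101 mm, each running between the inner faces of the legs it joins and aligned with the legs' outer faces on the other axis.

B is a wooden ladder with two side rails of 52×57 mm section and 1947 mm height, set 412 mm apart overall. Between them run 6 rectangular rungs (57 mm deep, 32 mm thick), front faces flush with the rails' −y face. The bottom of the first rung is 241 mm above the floor and each subsequent rung is 303 mm higher than the one below.

The ladder is on the floor beside the stool on its −x side.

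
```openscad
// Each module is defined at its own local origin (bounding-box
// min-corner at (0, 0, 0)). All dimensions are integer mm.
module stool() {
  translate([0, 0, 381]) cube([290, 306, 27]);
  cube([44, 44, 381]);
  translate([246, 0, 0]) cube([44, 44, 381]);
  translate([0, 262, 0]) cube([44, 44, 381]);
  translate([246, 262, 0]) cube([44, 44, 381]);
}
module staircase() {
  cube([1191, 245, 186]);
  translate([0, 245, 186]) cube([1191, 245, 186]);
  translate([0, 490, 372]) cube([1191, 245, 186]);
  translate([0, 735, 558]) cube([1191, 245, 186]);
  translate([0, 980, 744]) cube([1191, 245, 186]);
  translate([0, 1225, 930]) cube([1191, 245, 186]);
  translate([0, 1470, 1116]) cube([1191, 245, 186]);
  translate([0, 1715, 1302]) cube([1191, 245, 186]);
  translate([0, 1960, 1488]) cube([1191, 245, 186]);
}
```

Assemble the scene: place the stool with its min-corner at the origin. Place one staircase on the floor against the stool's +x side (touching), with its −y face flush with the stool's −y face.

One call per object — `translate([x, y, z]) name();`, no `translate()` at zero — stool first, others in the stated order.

stool();
translate([290, 0, 0]) staircase();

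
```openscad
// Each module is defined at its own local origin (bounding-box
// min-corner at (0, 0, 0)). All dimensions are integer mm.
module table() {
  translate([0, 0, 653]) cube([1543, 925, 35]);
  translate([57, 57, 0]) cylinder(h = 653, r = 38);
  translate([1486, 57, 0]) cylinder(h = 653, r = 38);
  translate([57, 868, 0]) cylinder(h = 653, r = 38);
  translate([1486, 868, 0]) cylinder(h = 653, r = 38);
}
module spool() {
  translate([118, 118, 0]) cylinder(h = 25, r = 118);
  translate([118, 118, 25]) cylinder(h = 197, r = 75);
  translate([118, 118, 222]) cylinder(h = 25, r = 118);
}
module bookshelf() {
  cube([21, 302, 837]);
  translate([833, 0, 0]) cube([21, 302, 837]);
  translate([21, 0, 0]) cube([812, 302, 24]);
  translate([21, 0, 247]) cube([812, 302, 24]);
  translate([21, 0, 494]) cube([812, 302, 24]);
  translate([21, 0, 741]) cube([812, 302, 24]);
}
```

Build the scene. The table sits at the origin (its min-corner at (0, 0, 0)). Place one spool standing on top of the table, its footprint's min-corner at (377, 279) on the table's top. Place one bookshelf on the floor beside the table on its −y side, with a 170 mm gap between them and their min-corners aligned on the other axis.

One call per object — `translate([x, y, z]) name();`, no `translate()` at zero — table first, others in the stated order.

table();
translate([377, 279, 688]) spool();
translate([0, -472, 0]) bookshelf();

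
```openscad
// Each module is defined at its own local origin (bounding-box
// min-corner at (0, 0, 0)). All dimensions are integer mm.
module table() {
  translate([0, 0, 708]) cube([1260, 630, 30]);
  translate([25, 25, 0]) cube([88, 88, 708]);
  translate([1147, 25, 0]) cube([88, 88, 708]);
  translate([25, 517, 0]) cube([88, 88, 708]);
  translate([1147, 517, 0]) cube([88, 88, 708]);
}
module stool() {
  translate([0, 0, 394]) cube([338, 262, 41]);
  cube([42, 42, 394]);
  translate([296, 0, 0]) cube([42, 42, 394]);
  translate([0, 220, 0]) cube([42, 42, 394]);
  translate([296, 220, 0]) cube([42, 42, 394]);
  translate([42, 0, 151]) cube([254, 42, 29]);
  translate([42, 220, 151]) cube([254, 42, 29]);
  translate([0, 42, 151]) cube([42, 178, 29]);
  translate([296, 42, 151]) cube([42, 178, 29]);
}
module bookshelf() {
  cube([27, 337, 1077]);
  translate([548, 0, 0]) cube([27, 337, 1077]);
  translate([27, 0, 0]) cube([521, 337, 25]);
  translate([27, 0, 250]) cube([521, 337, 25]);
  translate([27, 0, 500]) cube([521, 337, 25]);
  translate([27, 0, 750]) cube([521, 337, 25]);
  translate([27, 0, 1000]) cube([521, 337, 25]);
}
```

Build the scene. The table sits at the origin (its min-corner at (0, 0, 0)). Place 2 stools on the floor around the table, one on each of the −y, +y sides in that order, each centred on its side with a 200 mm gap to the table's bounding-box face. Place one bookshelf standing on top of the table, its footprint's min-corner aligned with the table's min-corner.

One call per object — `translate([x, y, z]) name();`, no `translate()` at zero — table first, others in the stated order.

table();
translate([461, -462, 0]) stool();
translate([461, 830, 0]) stool();
translate([0, 0, 738]) bookshelf();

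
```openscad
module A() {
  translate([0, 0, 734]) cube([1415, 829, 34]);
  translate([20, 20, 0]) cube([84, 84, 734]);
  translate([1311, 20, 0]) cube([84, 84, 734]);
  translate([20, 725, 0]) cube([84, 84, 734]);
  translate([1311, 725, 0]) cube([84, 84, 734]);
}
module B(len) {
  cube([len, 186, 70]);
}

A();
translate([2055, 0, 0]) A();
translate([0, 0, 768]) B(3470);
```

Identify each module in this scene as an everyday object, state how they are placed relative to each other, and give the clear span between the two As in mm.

Second table starts at x = 2055; first ends at x = 1415; clear span = 2055 − 1415 = 640 mm.

A is a table. B is a beam. A beam spans the tops of two tables. The clear span between the two tables is 640 mm.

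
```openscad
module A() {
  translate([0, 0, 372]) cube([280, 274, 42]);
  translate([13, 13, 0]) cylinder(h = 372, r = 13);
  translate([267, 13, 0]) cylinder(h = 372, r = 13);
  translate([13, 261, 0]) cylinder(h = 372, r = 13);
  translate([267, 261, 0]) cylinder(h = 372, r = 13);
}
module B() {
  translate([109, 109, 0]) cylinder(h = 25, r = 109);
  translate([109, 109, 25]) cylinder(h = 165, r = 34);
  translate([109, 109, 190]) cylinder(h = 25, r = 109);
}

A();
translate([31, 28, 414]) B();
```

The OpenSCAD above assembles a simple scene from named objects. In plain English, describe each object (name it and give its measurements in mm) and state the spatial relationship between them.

A is a four-legged stool. The seat is 280×274 mm, 42 mm thick, top at z = 414 mm. It stands on four round legs, each 26 mm in diameter, from z = 0 to the seat underside, each leg's axis is inset half a diameter from the nearest pair of seat edges (so the leg's bounding box is flush with the corner).

B is a spool: two coaxial disc flanges of radius 109 mm and thickness 25 mm, joined by a core cylinder of radius 34 mm and height 165 mm. The lower flange rests on z = 0 and the three cylinders share a vertical axis.

The spool is on top of the stool, centred.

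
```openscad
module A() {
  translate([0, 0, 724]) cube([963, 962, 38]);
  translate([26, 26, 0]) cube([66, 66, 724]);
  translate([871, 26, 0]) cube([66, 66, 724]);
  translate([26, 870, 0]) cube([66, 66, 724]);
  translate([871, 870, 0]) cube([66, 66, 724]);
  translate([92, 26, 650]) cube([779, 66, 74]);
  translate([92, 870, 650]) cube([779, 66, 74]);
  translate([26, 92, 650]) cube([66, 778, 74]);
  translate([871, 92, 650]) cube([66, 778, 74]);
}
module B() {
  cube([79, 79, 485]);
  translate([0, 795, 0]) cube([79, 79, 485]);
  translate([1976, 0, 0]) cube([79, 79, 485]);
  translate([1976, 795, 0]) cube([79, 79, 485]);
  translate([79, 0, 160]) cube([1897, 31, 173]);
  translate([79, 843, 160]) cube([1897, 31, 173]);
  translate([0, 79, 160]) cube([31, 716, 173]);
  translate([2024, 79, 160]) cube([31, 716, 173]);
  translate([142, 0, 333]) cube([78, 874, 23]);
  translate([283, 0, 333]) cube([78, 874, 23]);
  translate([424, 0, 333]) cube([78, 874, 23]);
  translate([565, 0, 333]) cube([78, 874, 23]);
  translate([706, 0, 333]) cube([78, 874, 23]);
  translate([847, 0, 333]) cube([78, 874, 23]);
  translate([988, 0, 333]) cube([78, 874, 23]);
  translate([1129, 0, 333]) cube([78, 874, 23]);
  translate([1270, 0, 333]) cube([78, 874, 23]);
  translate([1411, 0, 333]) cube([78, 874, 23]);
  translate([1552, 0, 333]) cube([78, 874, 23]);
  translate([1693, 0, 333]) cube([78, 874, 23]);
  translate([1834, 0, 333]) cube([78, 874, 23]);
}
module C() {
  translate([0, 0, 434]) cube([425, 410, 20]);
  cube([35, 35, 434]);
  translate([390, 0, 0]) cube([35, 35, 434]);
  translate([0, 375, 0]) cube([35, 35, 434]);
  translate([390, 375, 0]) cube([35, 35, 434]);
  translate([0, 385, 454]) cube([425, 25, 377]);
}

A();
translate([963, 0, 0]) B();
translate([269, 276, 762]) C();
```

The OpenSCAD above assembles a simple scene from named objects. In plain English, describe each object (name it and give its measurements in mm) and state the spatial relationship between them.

A is a rectangular dining table. The top is 963×962×38 mm with its upper surface at z = 762 mm. It stands on four 66×66 mm square legs, each inset 26 mm from the nearest pair of top edges, running from the floor to the underside of the top. Four apron rails, 66 mm thick and 74 mm tall, run between adjacent legs with their top edges flush with the underside of the top and their outer faces flush with the legs' outer faces.

B is a bed frame 2055 mm long (x) by 874 mm wide (y). Four 79×79 mm corner posts, 485 mm tall, at the corners of the footprint. Four rails of 31 mm thickness and 173 mm height run between adjacent posts with their undersides at z = 160 mm, their outer faces flush with the outside of the frame (the two x-running rails run between the posts' inner faces; the two y-running rails run between the posts' inner faces). 13 slats, each 78 mm wide (x) and 23 mm thick, lie across the top of the two x-running rails, running the full 874 mm width of the frame in y; the slats are evenly spaced along x between the inner faces of the end posts with equal gaps (rounded down to the nearest mm) at the −x end and between each pair — any rounding remainder accumulates at the +x end.

C is a chair: 425×410 mm seat, 20 mm thick, top at z = 454 mm, on four 35 mm square corner legs flush with the seat edges. A 25 mm thick backrest slab spans the full seat width, extending 377 mm above the seat top, its back face flush with the seat's +y edge.

The bed frame is against the table's +x side, with their −y faces flush. The chair is on top of the table, centred.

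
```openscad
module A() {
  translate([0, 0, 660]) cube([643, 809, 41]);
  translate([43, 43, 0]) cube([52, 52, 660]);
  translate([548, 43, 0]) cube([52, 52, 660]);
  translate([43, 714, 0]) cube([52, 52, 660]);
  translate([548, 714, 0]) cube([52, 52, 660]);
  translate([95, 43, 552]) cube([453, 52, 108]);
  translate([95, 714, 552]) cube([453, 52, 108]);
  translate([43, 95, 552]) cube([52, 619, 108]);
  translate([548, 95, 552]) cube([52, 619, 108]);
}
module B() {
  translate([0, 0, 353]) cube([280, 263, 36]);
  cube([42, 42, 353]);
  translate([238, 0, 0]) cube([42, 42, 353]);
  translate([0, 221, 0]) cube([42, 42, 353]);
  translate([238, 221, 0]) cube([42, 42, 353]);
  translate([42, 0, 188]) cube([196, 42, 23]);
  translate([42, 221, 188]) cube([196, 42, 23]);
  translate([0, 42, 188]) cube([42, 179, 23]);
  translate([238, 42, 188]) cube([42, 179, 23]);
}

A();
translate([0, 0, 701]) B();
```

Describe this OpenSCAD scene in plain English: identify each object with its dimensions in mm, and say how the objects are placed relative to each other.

A is a rectangular dining table. The top is 643×809×41 mm with its upper surface at z = 701 mm. It stands on four 52×52 mm square legs, each inset 43 mm from the nearest pair of top edges, running from the floor to the underside of the top. Four apron rails, 52 mm thick and 108 mm tall, run between adjacent legs with their top edges flush with the underside of the top and their outer faces flush with the legs' outer faces.

B is a four-legged stool. The seat is 280×263 mm, 36 mm thick, top at z = 389 mm. It stands on four square legs, each 42×42 mm in cross-section, from z = 0 to the seat underside, each flush with a corner of the seat. Four stretchers, 42 mm wide and 23 mm tall, connect adjacent legs with their undersides at z = 188 mm, each running between the inner faces of the legs it joins and aligned with the legs' outer faces on the other axis.

The stool is on top of the table.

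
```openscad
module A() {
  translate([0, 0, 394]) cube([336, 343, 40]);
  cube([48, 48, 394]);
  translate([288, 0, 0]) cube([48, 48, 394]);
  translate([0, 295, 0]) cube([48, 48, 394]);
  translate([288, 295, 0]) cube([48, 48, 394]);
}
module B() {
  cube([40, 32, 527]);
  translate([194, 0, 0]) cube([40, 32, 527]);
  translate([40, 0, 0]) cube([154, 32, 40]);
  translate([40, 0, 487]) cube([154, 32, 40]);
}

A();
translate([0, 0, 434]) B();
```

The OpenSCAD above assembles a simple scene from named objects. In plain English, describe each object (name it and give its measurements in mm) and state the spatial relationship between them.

A is a simple wooden stool: a rectangular seat 336 mm (x) by 343 mm (y), 40 mm thick, top face at z = 434 mm, on four square legs, each 48×48 mm in cross-section. The legs rest on z = 0, each flush with a corner of the seat.

B is a rectangular picture frame lying in the x–z plane (depth along y). The opening is 154 mm wide (x) by 447 mm tall (z), surrounded by a border 40 mm wide on all four sides. The frame is 32 mm deep and is made of two full-height vertical stiles with two horizontal rails fitted between them.

The picture frame is on top of the stool.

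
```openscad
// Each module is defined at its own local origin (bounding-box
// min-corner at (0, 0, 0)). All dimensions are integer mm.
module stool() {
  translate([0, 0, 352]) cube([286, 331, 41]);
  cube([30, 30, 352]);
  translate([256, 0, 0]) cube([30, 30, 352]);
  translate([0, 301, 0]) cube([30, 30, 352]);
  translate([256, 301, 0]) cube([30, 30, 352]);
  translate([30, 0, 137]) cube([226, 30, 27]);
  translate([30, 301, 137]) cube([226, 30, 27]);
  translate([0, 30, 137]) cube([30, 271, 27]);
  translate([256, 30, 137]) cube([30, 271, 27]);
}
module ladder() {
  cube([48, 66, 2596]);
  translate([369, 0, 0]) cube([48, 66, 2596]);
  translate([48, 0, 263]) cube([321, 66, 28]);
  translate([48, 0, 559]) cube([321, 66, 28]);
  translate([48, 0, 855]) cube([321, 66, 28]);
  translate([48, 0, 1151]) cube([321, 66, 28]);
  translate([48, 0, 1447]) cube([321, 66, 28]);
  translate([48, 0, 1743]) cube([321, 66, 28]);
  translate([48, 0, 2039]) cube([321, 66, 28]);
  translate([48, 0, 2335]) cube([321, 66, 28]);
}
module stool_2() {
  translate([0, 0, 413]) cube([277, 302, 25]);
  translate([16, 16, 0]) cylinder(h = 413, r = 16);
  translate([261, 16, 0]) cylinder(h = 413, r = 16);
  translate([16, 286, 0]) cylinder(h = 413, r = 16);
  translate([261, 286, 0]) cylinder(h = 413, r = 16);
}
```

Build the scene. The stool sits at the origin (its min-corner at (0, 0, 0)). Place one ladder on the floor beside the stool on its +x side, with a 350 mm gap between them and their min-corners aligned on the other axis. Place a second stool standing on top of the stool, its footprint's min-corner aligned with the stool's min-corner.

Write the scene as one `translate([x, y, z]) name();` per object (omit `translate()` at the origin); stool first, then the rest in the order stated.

stool();
translate([636, 0, 0]) ladder();
translate([0, 0, 393]) stool_2();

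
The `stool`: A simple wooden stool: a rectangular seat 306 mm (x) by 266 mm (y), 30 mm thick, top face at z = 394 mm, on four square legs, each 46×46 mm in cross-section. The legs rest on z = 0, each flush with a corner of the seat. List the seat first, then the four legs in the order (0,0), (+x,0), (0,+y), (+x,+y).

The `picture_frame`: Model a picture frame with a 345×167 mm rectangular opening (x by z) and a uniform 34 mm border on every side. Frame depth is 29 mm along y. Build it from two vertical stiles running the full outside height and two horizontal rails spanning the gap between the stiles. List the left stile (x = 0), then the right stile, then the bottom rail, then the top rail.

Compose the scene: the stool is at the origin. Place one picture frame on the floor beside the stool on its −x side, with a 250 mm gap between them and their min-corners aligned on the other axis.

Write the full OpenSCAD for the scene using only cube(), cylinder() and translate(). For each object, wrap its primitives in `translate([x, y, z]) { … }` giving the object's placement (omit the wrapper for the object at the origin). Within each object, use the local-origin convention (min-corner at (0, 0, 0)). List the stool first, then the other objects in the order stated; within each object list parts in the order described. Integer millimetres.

translate([0, 0, 364]) cube([306, 266, 30]);
cube([46, 46, 364]);
translate([260, 0, 0]) cube([46, 46, 364]);
translate([0, 220, 0]) cube([46, 46, 364]);
translate([260, 220, 0]) cube([46, 46, 364]);
translate([-663, 0, 0]) {
  cube([34, 29, 235]);
  translate([379, 0, 0]) cube([34, 29, 235]);
  translate([34, 0, 0]) cube([345, 29, 34]);
  translate([34, 0, 201]) cube([345, 29, 34]);
}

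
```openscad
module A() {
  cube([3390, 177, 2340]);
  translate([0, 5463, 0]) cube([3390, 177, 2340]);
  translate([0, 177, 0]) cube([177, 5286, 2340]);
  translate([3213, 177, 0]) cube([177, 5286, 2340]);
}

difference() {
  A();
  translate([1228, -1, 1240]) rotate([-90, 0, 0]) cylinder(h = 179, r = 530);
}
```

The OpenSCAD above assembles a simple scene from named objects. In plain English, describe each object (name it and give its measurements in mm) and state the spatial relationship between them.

A is a box-shaped house frame (walls only): outside footprint 3390×5640 mm, wall height 2340 mm, wall thickness 177 mm. The two y-facing walls run the full x-width; the two x-facing walls fit between the inner faces of the y-facing walls.

The house frame has a circular hole of radius 530 mm through its front wall, centred at (x = 1228, z = 1240).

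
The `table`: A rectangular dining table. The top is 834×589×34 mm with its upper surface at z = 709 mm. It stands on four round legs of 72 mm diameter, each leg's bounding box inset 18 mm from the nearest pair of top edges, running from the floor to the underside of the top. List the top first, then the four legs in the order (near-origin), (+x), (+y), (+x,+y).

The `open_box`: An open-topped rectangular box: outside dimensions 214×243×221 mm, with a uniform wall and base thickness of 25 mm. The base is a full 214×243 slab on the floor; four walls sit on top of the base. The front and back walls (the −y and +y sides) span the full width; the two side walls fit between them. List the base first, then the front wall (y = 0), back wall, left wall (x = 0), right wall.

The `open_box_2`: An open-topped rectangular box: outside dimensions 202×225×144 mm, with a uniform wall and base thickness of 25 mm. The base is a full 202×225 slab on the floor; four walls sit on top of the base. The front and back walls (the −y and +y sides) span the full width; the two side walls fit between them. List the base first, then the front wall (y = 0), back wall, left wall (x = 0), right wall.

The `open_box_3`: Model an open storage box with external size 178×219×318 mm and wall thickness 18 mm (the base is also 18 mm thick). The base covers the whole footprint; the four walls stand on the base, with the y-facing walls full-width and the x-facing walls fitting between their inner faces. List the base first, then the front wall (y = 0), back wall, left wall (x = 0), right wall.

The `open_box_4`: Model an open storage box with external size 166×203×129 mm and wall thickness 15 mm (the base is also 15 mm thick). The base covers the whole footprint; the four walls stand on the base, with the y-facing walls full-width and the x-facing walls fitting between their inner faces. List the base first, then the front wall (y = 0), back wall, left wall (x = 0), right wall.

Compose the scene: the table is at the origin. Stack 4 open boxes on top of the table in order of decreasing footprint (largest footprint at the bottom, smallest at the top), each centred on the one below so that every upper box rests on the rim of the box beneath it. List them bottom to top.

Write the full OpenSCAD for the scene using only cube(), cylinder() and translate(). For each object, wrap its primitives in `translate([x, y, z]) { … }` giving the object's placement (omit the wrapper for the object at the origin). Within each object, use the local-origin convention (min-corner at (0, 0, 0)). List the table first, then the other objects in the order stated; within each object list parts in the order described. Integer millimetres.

translate([0, 0, 675]) cube([834, 589, 34]);
translate([54, 54, 0]) cylinder(h = 675, r = 36);
translate([780, 54, 0]) cylinder(h = 675, r = 36);
translate([54, 535, 0]) cylinder(h = 675, r = 36);
translate([780, 535, 0]) cylinder(h = 675, r = 36);
translate([310, 173, 709]) {
  cube([214, 243, 25]);
  translate([0, 0, 25]) cube([214, 25, 196]);
  translate([0, 218, 25]) cube([214, 25, 196]);
  translate([0, 25, 25]) cube([25, 193, 196]);
  translate([189, 25, 25]) cube([25, 193, 196]);
}
translate([316, 182, 930]) {
  cube([202, 225, 25]);
  translate([0, 0, 25]) cube([202, 25, 119]);
  translate([0, 200, 25]) cube([202, 25, 119]);
  translate([0, 25, 25]) cube([25, 175, 119]);
  translate([177, 25, 25]) cube([25, 175, 119]);
}
translate([328, 185, 1074]) {
  cube([178, 219, 18]);
  translate([0, 0, 18]) cube([178, 18, 300]);
  translate([0, 201, 18]) cube([178, 18, 300]);
  translate([0, 18, 18]) cube([18, 183, 300]);
  translate([160, 18, 18]) cube([18, 183, 300]);
}
translate([334, 193, 1392]) {
  cube([166, 203, 15]);
  translate([0, 0, 15]) cube([166, 15, 114]);
  translate([0, 188, 15]) cube([166, 15, 114]);
  translate([0, 15, 15]) cube([15, 173, 114]);
  translate([151, 15, 15]) cube([15, 173, 114]);
}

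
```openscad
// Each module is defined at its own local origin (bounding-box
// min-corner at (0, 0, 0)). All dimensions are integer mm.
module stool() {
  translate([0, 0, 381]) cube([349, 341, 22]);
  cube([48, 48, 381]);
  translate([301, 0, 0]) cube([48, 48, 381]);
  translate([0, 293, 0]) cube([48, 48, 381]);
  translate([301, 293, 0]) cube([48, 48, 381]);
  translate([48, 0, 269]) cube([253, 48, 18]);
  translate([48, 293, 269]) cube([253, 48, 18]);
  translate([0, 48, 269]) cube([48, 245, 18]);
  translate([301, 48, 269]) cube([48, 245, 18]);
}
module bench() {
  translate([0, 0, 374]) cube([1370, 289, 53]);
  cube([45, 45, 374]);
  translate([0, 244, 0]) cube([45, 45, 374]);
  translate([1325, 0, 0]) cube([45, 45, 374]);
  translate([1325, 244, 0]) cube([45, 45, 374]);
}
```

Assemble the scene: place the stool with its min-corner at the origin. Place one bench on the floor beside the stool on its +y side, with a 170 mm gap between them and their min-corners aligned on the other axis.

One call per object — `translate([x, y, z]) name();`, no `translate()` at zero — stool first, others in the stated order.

stool();
translate([0, 511, 0]) bench();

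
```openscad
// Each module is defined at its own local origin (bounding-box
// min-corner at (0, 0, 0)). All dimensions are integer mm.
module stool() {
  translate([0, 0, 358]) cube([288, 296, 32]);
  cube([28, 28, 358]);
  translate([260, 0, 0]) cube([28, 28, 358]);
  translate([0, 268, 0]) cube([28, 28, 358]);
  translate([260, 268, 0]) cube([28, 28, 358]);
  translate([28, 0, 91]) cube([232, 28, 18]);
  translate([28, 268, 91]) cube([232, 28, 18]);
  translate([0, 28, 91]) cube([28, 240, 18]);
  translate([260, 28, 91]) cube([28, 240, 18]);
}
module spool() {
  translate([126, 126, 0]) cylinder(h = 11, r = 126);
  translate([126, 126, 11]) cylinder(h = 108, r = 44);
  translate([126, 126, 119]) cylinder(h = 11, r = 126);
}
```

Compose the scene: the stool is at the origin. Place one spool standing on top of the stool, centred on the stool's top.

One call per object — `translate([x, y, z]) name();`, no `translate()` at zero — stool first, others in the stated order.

stool();
translate([18, 22, 390]) spool();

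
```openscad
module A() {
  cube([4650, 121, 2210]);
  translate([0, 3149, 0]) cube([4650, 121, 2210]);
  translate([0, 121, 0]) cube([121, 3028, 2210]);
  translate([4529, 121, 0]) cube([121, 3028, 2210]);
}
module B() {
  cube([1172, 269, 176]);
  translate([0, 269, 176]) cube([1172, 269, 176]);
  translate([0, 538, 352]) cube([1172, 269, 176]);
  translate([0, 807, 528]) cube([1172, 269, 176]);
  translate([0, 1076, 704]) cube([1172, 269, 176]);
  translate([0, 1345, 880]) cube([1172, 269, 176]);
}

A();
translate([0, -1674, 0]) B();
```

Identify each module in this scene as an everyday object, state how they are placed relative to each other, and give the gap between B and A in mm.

A is a house frame. B is a staircase. The staircase is on the floor beside the house frame on its −y side. The gap between the staircase and the house frame is 60 mm.

The staircase's nearest face is 60 mm from the house frame's −y face.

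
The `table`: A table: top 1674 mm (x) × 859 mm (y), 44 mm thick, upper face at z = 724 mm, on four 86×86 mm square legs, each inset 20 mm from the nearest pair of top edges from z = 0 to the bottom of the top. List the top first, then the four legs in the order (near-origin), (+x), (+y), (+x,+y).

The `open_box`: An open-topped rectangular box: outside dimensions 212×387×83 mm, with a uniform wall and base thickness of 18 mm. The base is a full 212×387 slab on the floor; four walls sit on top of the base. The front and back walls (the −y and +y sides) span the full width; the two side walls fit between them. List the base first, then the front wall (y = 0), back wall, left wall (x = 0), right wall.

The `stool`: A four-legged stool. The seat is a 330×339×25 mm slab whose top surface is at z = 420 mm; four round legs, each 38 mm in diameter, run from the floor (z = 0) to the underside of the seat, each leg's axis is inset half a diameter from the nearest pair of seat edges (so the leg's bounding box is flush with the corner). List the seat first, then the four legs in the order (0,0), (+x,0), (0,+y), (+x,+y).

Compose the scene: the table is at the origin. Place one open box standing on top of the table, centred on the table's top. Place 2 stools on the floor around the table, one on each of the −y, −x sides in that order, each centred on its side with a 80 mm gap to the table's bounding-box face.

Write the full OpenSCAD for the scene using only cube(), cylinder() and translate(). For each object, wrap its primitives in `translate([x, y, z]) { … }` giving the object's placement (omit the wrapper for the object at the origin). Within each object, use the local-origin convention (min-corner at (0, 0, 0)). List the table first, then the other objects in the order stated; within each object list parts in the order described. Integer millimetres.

translate([0, 0, 680]) cube([1674, 859, 44]);
translate([20, 20, 0]) cube([86, 86, 680]);
translate([1568, 20, 0]) cube([86, 86, 680]);
translate([20, 753, 0]) cube([86, 86, 680]);
translate([1568, 753, 0]) cube([86, 86, 680]);
translate([731, 236, 724]) {
  cube([212, 387, 18]);
  translate([0, 0, 18]) cube([212, 18, 65]);
  translate([0, 369, 18]) cube([212, 18, 65]);
  translate([0, 18, 18]) cube([18, 351, 65]);
  translate([194, 18, 18]) cube([18, 351, 65]);
}
translate([672, -419, 0]) {
  translate([0, 0, 395]) cube([330, 339, 25]);
  translate([19, 19, 0]) cylinder(h = 395, r = 19);
  translate([311, 19, 0]) cylinder(h = 395, r = 19);
  translate([19, 320, 0]) cylinder(h = 395, r = 19);
  translate([311, 320, 0]) cylinder(h = 395, r = 19);
}
translate([-410, 260, 0]) {
  translate([0, 0, 395]) cube([330, 339, 25]);
  translate([19, 19, 0]) cylinder(h = 395, r = 19);
  translate([311, 19, 0]) cylinder(h = 395, r = 19);
  translate([19, 320, 0]) cylinder(h = 395, r = 19);
  translate([311, 320, 0]) cylinder(h = 395, r = 19);
}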